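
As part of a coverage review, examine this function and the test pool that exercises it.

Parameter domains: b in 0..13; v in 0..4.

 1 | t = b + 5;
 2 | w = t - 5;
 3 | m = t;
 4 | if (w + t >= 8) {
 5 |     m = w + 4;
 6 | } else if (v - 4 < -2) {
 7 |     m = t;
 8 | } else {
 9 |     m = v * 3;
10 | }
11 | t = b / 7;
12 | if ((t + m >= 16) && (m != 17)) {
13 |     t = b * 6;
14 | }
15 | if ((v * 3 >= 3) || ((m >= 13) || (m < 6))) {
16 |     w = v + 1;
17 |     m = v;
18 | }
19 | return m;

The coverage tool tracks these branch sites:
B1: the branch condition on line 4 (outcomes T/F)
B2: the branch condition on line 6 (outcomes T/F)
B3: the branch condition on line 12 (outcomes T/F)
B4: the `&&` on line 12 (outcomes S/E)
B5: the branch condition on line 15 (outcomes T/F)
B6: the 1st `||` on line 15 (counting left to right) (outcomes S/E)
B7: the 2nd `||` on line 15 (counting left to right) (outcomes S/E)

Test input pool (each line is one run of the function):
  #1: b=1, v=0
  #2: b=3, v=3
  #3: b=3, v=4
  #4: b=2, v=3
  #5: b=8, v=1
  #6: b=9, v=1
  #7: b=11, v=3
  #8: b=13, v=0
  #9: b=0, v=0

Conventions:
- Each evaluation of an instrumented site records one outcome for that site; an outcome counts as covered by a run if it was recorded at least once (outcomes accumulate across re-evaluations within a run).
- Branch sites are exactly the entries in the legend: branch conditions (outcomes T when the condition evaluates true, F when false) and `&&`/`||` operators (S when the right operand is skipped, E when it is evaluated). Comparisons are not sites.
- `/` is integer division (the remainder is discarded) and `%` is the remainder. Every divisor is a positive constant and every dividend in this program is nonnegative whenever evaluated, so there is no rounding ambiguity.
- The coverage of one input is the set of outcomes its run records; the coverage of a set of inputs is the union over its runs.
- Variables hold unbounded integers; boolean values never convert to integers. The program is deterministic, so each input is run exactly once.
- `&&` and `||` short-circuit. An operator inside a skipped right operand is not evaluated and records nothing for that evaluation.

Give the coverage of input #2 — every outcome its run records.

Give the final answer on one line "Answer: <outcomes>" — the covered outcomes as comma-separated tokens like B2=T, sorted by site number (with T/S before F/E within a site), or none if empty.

Event log for input #2 (b=3, v=3):
  B1->T, B4->S, B3->F, B6->S, B5->T
deduplicating events, the covered set is: B1=T, B3=F, B4=S, B5=T, B6=S

Answer: B1=T, B3=F, B4=S, B5=T, B6=S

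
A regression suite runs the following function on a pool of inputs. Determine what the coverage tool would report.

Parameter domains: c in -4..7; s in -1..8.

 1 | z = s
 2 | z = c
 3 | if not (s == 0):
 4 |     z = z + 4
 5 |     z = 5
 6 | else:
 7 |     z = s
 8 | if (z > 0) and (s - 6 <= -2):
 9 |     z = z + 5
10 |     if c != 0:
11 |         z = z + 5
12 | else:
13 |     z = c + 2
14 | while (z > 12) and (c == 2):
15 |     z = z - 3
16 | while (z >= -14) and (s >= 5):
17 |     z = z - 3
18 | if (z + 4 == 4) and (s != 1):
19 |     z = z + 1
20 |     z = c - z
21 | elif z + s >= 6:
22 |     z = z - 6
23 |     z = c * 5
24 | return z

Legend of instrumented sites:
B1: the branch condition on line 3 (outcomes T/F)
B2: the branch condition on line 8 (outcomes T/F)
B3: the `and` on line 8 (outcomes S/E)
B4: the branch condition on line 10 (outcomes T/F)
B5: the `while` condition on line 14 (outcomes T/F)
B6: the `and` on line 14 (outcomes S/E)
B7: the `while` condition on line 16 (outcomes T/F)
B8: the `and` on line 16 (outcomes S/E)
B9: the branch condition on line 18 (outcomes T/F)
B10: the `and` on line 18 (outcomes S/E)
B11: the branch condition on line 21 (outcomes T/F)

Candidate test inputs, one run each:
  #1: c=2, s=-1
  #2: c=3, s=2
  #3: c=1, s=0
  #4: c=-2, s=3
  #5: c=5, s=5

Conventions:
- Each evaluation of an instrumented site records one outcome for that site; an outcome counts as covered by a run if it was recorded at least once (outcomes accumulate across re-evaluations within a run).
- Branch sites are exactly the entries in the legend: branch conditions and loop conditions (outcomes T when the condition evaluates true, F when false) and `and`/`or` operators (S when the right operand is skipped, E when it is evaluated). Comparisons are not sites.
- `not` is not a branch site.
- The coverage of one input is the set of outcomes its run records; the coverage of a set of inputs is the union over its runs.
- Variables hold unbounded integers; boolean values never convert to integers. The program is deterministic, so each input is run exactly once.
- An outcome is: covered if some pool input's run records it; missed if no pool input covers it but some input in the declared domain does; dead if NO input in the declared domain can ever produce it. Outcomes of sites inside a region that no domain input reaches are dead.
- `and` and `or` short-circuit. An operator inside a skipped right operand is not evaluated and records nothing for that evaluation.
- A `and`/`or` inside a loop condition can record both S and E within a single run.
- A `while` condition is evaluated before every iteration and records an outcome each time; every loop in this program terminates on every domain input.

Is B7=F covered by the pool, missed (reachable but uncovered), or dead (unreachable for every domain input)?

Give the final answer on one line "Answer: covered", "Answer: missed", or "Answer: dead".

B7=F is recorded by pool input(s) 1, 2, 3, 4, 5 -> covered

Answer: covered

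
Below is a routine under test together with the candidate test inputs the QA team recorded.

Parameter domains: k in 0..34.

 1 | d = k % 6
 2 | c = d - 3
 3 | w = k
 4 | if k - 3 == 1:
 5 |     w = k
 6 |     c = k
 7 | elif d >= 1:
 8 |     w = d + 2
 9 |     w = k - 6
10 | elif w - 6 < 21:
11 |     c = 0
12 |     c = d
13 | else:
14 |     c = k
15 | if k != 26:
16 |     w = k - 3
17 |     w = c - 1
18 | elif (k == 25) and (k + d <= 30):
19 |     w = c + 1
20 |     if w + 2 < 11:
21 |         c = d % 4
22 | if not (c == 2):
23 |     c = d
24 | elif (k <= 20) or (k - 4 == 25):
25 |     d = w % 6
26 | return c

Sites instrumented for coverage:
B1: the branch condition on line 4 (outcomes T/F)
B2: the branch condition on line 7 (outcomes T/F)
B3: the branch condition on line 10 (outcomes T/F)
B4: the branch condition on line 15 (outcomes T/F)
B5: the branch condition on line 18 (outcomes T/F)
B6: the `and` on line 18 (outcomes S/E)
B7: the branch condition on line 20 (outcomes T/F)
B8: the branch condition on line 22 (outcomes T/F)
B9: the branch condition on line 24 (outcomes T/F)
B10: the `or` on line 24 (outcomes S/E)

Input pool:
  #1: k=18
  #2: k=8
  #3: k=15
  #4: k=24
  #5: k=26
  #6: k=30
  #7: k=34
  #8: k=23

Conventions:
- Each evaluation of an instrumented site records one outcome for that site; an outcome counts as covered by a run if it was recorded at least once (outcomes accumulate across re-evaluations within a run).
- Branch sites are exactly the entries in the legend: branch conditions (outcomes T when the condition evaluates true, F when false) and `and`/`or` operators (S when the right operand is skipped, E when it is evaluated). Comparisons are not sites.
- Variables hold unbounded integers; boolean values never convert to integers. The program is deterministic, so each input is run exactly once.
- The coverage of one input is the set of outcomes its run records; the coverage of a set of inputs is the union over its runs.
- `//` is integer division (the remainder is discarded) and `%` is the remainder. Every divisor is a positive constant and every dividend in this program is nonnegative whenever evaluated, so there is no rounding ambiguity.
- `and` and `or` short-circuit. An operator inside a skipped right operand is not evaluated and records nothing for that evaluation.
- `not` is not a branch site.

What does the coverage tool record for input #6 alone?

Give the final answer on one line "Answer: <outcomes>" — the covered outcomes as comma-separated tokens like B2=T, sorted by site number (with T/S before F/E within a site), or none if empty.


Tracing the run of input #6 (k=30):
  B1->F, B2->F, B3->F, B4->T, B8->T
collecting distinct outcomes: B1=F, B2=F, B3=F, B4=T, B8=T
Answer: B1=F, B2=F, B3=F, B4=T, B8=T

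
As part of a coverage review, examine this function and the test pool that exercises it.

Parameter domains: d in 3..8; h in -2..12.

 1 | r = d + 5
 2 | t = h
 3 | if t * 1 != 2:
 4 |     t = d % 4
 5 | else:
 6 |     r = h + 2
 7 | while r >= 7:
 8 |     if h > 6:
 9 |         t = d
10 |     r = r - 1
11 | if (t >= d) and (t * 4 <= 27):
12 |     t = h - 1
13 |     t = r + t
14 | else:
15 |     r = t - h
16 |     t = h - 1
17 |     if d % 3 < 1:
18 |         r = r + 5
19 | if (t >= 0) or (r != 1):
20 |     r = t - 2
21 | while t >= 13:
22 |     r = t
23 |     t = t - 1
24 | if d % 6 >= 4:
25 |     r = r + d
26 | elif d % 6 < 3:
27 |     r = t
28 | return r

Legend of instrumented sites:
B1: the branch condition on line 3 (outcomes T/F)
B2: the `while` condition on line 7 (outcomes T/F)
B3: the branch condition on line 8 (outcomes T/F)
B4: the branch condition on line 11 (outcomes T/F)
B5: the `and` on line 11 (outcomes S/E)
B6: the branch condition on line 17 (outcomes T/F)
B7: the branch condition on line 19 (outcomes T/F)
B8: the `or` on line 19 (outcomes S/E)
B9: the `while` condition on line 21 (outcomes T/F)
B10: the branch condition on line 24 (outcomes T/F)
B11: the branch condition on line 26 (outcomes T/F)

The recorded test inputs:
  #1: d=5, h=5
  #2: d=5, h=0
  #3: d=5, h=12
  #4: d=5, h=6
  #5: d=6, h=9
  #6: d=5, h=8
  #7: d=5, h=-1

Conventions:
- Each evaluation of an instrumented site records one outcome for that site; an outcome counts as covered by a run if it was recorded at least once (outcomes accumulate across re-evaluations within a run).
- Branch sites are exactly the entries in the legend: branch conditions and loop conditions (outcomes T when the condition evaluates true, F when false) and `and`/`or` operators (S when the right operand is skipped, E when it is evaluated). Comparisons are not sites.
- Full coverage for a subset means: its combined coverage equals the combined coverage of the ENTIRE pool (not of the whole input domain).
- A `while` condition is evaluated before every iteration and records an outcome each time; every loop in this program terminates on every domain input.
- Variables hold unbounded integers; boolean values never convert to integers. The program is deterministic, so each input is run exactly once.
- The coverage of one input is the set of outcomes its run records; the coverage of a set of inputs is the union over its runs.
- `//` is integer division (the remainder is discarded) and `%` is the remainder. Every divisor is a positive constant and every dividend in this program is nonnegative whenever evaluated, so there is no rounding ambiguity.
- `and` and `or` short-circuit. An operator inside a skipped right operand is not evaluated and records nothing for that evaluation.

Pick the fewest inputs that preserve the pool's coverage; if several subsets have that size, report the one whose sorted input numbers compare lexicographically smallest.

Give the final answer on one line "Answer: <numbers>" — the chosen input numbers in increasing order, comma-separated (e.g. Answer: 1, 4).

input #1 (d=5, h=5): covers B1=T, B2=T, B2=F, B3=F, B4=F, B5=S, B6=F, B7=T, B8=S, B9=F, B10=T
input #2 (d=5, h=0): covers B1=T, B2=T, B2=F, B3=F, B4=F, B5=S, B6=F, B7=F, B8=E, B9=F, B10=T
input #3 (d=5, h=12): covers B1=T, B2=T, B2=F, B3=T, B4=T, B5=E, B7=T, B8=S, B9=T, B9=F, B10=T
input #4 (d=5, h=6): covers B1=T, B2=T, B2=F, B3=F, B4=F, B5=S, B6=F, B7=T, B8=S, B9=F, B10=T
input #5 (d=6, h=9): covers B1=T, B2=T, B2=F, B3=T, B4=T, B5=E, B7=T, B8=S, B9=T, B9=F, B10=F, B11=T
input #6 (d=5, h=8): covers B1=T, B2=T, B2=F, B3=T, B4=T, B5=E, B7=T, B8=S, B9=T, B9=F, B10=T
input #7 (d=5, h=-1): covers B1=T, B2=T, B2=F, B3=F, B4=F, B5=S, B6=F, B7=T, B8=E, B9=F, B10=T
union over all inputs: B1=T, B2=T, B2=F, B3=T, B3=F, B4=T, B4=F, B5=S, B5=E, B6=F, B7=T, B7=F, B8=S, B8=E, B9=T, B9=F, B10=T, B10=F, B11=T (19 outcomes)
checked all size-1 subsets: none covers 19 outcomes (max 12/19)
at size 2, {2, 5} reaches all 19 outcomes; every lexicographically earlier size-2 subset fails

Answer: 2, 5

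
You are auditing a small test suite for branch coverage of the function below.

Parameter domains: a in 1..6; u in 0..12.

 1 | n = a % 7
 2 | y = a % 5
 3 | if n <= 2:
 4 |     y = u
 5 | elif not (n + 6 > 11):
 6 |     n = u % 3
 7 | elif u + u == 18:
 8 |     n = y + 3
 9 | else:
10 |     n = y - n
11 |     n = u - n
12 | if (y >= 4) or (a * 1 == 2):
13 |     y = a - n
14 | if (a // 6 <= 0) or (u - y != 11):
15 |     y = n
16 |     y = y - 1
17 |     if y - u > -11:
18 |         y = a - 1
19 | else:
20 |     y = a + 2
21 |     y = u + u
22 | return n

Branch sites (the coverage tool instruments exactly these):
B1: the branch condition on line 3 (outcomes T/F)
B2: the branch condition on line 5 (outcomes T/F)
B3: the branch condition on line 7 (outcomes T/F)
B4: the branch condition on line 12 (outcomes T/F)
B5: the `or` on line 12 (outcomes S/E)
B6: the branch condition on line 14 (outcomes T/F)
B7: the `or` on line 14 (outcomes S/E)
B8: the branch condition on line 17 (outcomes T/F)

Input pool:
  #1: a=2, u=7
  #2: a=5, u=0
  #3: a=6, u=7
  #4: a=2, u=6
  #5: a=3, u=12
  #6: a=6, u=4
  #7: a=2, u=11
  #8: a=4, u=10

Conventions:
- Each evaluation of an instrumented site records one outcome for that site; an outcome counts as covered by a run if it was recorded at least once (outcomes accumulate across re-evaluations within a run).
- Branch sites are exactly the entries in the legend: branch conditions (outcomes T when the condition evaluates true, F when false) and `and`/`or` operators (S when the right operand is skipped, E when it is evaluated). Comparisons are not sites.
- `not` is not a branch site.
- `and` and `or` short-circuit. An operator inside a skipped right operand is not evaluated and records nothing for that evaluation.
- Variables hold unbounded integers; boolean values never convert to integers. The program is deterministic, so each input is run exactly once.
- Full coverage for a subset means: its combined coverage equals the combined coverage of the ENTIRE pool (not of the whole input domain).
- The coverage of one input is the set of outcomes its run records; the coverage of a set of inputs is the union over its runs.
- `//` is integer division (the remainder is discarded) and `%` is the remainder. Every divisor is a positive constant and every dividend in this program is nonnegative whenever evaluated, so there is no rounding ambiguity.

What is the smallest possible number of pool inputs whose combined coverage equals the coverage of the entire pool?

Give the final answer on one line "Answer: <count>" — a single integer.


input #1 (a=2, u=7): events B1->T, B5->S, B4->T, B7->S, B6->T, B8->T; covers B1=T, B4=T, B5=S, B6=T, B7=S, B8=T
input #2 (a=5, u=0): events B1->F, B2->T, B5->E, B4->F, B7->S, B6->T, B8->T; covers B1=F, B2=T, B4=F, B5=E, B6=T, B7=S, B8=T
input #3 (a=6, u=7): events B1->F, B2->F, B3->F, B5->E, B4->F, B7->E, B6->T, B8->T; covers B1=F, B2=F, B3=F, B4=F, B5=E, B6=T, B7=E, B8=T
input #4 (a=2, u=6): events B1->T, B5->S, B4->T, B7->S, B6->T, B8->T; covers B1=T, B4=T, B5=S, B6=T, B7=S, B8=T
input #5 (a=3, u=12): events B1->F, B2->T, B5->E, B4->F, B7->S, B6->T, B8->F; covers B1=F, B2=T, B4=F, B5=E, B6=T, B7=S, B8=F
input #6 (a=6, u=4): events B1->F, B2->F, B3->F, B5->E, B4->F, B7->E, B6->T, B8->T; covers B1=F, B2=F, B3=F, B4=F, B5=E, B6=T, B7=E, B8=T
input #7 (a=2, u=11): events B1->T, B5->S, B4->T, B7->S, B6->T, B8->T; covers B1=T, B4=T, B5=S, B6=T, B7=S, B8=T
input #8 (a=4, u=10): events B1->F, B2->T, B5->S, B4->T, B7->S, B6->T, B8->T; covers B1=F, B2=T, B4=T, B5=S, B6=T, B7=S, B8=T
together the pool reaches 14 outcomes: B1=T, B1=F, B2=T, B2=F, B3=F, B4=T, B4=F, B5=S, B5=E, B6=T, B7=S, B7=E, B8=T, B8=F
size 1 is not enough: best union over all size-1 subsets is 8/14
size 2 is not enough: best union over all size-2 subsets is 12/14
the canonical winner is {1, 3, 5}: size 3, full 14-outcome coverage, earliest index list among size-3 covers
Answer: 3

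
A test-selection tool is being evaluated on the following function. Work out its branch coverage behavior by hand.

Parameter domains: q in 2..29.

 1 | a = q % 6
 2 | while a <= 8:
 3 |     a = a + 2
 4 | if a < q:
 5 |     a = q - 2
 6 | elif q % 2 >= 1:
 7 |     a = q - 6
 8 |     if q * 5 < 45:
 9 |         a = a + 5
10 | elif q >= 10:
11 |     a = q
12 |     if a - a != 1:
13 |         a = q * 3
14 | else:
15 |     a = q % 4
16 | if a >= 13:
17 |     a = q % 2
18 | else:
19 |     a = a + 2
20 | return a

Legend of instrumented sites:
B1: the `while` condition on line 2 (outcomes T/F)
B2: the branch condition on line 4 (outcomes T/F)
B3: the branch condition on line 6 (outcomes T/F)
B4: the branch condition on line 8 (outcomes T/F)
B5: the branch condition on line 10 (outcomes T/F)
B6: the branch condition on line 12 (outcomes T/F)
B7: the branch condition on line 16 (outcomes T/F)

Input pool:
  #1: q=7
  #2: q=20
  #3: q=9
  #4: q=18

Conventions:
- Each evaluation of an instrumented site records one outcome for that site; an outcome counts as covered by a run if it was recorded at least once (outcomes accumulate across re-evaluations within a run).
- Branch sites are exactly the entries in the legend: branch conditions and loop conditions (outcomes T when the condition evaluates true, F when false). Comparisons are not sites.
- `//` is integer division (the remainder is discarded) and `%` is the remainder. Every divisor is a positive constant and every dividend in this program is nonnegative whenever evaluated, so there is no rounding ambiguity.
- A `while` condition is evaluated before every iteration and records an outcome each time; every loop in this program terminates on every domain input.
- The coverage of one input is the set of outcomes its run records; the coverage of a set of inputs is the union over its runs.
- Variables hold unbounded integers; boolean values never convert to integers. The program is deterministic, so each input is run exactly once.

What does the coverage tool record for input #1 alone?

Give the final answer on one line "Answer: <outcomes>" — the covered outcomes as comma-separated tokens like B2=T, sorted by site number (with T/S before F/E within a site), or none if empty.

Simulating input #1 (q=7) step by step:
  B1->T, B1->T, B1->T, B1->T, B1->F, B2->F, B3->T, B4->T, B7->F
as a set, this run covers: B1=T, B1=F, B2=F, B3=T, B4=T, B7=F

Answer: B1=T, B1=F, B2=F, B3=T, B4=T, B7=F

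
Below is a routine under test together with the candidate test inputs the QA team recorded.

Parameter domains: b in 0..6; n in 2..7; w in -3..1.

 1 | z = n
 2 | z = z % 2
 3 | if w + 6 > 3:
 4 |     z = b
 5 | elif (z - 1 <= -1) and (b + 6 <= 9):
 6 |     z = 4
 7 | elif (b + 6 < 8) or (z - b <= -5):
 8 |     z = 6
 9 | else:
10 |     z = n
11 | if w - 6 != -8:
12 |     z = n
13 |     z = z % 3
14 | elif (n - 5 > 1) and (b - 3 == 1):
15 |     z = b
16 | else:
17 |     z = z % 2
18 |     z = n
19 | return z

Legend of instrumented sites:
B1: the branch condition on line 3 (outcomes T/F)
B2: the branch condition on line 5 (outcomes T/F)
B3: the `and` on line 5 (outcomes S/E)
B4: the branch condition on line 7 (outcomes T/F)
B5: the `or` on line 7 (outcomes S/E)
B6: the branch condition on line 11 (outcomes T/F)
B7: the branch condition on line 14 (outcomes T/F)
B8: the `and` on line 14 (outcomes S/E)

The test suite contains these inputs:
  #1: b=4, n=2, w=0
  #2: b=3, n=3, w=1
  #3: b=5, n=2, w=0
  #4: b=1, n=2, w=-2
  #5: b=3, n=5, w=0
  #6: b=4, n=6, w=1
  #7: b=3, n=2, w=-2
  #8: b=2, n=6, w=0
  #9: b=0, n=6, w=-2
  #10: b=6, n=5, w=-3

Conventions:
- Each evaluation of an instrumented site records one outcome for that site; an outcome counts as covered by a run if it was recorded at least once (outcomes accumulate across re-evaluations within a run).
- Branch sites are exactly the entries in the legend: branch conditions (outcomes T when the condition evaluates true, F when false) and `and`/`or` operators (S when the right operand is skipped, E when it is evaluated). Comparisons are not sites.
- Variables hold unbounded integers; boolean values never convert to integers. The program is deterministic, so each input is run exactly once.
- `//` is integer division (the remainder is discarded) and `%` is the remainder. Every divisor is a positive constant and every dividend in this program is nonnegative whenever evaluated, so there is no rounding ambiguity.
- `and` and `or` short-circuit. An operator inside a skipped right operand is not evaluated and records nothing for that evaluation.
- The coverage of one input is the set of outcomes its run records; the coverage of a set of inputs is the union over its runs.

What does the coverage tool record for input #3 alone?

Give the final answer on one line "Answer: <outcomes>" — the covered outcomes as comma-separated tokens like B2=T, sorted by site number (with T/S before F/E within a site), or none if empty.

Running input #3 (b=5, n=2, w=0), event by event:
  B1->T, B6->T
distinct outcomes covered: B1=T, B6=T

Answer: B1=T, B6=T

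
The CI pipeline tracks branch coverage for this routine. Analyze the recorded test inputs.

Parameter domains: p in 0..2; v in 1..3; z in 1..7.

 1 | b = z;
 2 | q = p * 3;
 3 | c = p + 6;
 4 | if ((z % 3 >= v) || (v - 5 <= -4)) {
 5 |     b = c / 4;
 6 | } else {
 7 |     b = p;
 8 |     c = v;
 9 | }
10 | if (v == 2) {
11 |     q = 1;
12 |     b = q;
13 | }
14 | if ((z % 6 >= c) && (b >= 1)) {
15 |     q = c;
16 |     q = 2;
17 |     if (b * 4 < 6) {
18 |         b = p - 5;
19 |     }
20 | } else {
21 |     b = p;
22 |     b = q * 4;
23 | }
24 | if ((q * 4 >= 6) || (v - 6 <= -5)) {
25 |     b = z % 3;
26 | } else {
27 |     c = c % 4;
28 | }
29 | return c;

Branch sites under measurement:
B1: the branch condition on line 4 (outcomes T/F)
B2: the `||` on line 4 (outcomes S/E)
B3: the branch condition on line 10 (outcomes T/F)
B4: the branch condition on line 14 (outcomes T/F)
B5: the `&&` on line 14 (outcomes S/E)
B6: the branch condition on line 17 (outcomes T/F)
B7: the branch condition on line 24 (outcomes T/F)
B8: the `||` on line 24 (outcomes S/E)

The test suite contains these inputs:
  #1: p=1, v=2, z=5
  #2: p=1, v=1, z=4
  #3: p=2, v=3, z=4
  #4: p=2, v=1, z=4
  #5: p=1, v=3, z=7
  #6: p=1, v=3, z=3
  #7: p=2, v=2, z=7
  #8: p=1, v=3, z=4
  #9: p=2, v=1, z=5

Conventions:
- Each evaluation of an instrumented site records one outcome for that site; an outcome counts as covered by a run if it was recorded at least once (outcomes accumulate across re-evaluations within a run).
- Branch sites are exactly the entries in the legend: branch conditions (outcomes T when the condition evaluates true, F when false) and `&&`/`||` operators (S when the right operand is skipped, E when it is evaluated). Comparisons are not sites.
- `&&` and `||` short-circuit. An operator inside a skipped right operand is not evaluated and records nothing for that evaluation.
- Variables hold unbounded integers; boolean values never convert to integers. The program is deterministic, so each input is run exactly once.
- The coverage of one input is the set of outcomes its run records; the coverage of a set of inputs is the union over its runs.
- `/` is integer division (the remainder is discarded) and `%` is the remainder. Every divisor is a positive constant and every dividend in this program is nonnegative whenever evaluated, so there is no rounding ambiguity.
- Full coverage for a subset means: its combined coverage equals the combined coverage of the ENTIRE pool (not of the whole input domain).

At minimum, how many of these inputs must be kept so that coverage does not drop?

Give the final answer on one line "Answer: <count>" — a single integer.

#1 (p=1, v=2, z=5) -> B2->S, B1->T, B3->T, B5->S, B4->F, B8->E, B7->F; covered: B1=T, B2=S, B3=T, B4=F, B5=S, B7=F, B8=E
#2 (p=1, v=1, z=4) -> B2->S, B1->T, B3->F, B5->S, B4->F, B8->S, B7->T; covered: B1=T, B2=S, B3=F, B4=F, B5=S, B7=T, B8=S
#3 (p=2, v=3, z=4) -> B2->E, B1->F, B3->F, B5->E, B4->T, B6->F, B8->S, B7->T; covered: B1=F, B2=E, B3=F, B4=T, B5=E, B6=F, B7=T, B8=S
#4 (p=2, v=1, z=4) -> B2->S, B1->T, B3->F, B5->S, B4->F, B8->S, B7->T; covered: B1=T, B2=S, B3=F, B4=F, B5=S, B7=T, B8=S
#5 (p=1, v=3, z=7) -> B2->E, B1->F, B3->F, B5->S, B4->F, B8->S, B7->T; covered: B1=F, B2=E, B3=F, B4=F, B5=S, B7=T, B8=S
#6 (p=1, v=3, z=3) -> B2->E, B1->F, B3->F, B5->E, B4->T, B6->T, B8->S, B7->T; covered: B1=F, B2=E, B3=F, B4=T, B5=E, B6=T, B7=T, B8=S
#7 (p=2, v=2, z=7) -> B2->E, B1->F, B3->T, B5->S, B4->F, B8->E, B7->F; covered: B1=F, B2=E, B3=T, B4=F, B5=S, B7=F, B8=E
#8 (p=1, v=3, z=4) -> B2->E, B1->F, B3->F, B5->E, B4->T, B6->T, B8->S, B7->T; covered: B1=F, B2=E, B3=F, B4=T, B5=E, B6=T, B7=T, B8=S
#9 (p=2, v=1, z=5) -> B2->S, B1->T, B3->F, B5->S, B4->F, B8->S, B7->T; covered: B1=T, B2=S, B3=F, B4=F, B5=S, B7=T, B8=S
together the pool reaches 16 outcomes: B1=T, B1=F, B2=S, B2=E, B3=T, B3=F, B4=T, B4=F, B5=S, B5=E, B6=T, B6=F, B7=T, B7=F, B8=S, B8=E
size 1 is not enough: best union over all size-1 subsets is 8/16
size 2 is not enough: best union over all size-2 subsets is 15/16
at size 3, {1, 3, 6} reaches all 16 outcomes; every lexicographically earlier size-3 subset fails

Answer: 3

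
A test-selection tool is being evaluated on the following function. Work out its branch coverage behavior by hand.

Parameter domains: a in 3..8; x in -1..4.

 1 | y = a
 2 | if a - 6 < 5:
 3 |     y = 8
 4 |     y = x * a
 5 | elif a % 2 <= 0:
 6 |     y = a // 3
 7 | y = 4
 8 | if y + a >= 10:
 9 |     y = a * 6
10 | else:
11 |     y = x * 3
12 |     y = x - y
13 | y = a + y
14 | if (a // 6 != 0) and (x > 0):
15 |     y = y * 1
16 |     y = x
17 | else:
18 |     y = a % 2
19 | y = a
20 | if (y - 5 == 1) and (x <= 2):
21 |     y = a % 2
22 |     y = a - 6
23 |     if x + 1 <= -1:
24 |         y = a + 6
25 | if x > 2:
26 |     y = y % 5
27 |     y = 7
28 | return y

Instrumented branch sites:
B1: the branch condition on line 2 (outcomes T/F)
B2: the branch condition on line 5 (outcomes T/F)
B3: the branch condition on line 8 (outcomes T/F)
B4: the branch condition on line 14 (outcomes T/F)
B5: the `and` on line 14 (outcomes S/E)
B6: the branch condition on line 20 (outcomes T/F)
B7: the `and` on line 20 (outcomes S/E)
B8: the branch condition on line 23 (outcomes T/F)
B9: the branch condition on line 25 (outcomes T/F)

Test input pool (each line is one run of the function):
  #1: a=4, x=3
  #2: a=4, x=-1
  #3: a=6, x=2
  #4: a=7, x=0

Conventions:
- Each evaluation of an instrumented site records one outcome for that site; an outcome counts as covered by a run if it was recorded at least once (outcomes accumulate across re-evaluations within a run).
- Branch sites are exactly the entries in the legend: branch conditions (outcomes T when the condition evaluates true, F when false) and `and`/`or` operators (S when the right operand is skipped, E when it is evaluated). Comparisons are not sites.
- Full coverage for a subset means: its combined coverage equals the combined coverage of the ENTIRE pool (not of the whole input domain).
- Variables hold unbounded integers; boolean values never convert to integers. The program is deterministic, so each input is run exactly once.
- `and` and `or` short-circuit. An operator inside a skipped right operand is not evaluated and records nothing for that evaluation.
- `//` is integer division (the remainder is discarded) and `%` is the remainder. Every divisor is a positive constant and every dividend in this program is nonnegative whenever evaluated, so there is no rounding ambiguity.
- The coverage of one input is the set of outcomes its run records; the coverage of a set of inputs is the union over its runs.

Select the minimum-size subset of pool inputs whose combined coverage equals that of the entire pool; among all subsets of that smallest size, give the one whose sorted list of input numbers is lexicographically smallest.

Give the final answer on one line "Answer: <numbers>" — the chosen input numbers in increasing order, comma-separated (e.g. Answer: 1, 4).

test 1 (a=4, x=3) fires B1->T, B3->F, B5->S, B4->F, B7->S, B6->F, B9->T; hits B1=T, B3=F, B4=F, B5=S, B6=F, B7=S, B9=T
test 2 (a=4, x=-1) fires B1->T, B3->F, B5->S, B4->F, B7->S, B6->F, B9->F; hits B1=T, B3=F, B4=F, B5=S, B6=F, B7=S, B9=F
test 3 (a=6, x=2) fires B1->T, B3->T, B5->E, B4->T, B7->E, B6->T, B8->F, B9->F; hits B1=T, B3=T, B4=T, B5=E, B6=T, B7=E, B8=F, B9=F
test 4 (a=7, x=0) fires B1->T, B3->T, B5->E, B4->F, B7->S, B6->F, B9->F; hits B1=T, B3=T, B4=F, B5=E, B6=F, B7=S, B9=F
pool-wide coverage (14 outcomes): B1=T, B3=T, B3=F, B4=T, B4=F, B5=S, B5=E, B6=T, B6=F, B7=S, B7=E, B8=F, B9=T, B9=F
no size-1 subset reaches all 14 outcomes (best union: 8/14)
at size 2, {1, 3} reaches all 14 outcomes; every lexicographically earlier size-2 subset fails

Answer: 1, 3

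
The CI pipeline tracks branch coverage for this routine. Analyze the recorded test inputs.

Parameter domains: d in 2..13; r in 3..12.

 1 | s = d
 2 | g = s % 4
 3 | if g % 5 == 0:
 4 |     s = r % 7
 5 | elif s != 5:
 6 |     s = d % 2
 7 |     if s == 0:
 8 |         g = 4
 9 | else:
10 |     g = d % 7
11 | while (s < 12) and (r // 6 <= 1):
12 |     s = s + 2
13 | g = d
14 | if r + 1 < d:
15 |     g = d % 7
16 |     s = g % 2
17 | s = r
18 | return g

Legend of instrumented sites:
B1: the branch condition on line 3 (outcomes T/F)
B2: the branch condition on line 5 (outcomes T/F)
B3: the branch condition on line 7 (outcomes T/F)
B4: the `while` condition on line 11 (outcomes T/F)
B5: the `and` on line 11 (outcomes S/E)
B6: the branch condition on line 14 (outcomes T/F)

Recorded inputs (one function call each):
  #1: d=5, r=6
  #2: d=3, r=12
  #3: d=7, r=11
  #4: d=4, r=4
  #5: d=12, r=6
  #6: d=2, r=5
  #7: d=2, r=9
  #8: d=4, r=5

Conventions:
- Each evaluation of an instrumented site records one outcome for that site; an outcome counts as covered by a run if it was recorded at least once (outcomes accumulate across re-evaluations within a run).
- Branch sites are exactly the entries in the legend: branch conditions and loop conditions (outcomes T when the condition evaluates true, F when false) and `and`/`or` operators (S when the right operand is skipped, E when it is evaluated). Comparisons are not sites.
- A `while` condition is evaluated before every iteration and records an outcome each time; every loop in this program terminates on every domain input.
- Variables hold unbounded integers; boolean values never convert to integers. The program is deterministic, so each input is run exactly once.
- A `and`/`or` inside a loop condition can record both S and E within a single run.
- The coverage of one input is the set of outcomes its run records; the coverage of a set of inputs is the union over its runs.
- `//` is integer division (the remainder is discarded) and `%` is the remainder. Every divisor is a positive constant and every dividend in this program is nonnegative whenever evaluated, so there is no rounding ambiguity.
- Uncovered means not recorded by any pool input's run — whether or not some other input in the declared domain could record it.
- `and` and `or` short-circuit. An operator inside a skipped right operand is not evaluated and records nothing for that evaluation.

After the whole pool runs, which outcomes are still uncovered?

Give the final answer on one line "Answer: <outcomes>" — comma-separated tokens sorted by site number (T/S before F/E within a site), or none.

input #1, d=5, r=6: events B1->F, B2->F, B5->E, B4->T, B5->E, B4->T, B5->E, B4->T, B5->E, B4->T, B5->S, B4->F, B6->F; outcomes B1=F, B2=F, B4=T, B4=F, B5=S, B5=E, B6=F
input #2, d=3, r=12: events B1->F, B2->T, B3->F, B5->E, B4->F, B6->F; outcomes B1=F, B2=T, B3=F, B4=F, B5=E, B6=F
input #3, d=7, r=11: events B1->F, B2->T, B3->F, B5->E, B4->T, B5->E, B4->T, B5->E, B4->T, B5->E, B4->T, B5->E, B4->T, B5->E, ...; outcomes B1=F, B2=T, B3=F, B4=T, B4=F, B5=S, B5=E, B6=F
input #4, d=4, r=4: events B1->T, B5->E, B4->T, B5->E, B4->T, B5->E, B4->T, B5->E, B4->T, B5->S, B4->F, B6->F; outcomes B1=T, B4=T, B4=F, B5=S, B5=E, B6=F
input #5, d=12, r=6: events B1->T, B5->E, B4->T, B5->E, B4->T, B5->E, B4->T, B5->S, B4->F, B6->T; outcomes B1=T, B4=T, B4=F, B5=S, B5=E, B6=T
input #6, d=2, r=5: events B1->F, B2->T, B3->T, B5->E, B4->T, B5->E, B4->T, B5->E, B4->T, B5->E, B4->T, B5->E, B4->T, B5->E, ...; outcomes B1=F, B2=T, B3=T, B4=T, B4=F, B5=S, B5=E, B6=F
input #7, d=2, r=9: events B1->F, B2->T, B3->T, B5->E, B4->T, B5->E, B4->T, B5->E, B4->T, B5->E, B4->T, B5->E, B4->T, B5->E, ...; outcomes B1=F, B2=T, B3=T, B4=T, B4=F, B5=S, B5=E, B6=F
input #8, d=4, r=5: events B1->T, B5->E, B4->T, B5->E, B4->T, B5->E, B4->T, B5->E, B4->T, B5->S, B4->F, B6->F; outcomes B1=T, B4=T, B4=F, B5=S, B5=E, B6=F
union over the pool: B1=T, B1=F, B2=T, B2=F, B3=T, B3=F, B4=T, B4=F, B5=S, B5=E, B6=T, B6=F
uncovered (0 of 12): none

Answer: none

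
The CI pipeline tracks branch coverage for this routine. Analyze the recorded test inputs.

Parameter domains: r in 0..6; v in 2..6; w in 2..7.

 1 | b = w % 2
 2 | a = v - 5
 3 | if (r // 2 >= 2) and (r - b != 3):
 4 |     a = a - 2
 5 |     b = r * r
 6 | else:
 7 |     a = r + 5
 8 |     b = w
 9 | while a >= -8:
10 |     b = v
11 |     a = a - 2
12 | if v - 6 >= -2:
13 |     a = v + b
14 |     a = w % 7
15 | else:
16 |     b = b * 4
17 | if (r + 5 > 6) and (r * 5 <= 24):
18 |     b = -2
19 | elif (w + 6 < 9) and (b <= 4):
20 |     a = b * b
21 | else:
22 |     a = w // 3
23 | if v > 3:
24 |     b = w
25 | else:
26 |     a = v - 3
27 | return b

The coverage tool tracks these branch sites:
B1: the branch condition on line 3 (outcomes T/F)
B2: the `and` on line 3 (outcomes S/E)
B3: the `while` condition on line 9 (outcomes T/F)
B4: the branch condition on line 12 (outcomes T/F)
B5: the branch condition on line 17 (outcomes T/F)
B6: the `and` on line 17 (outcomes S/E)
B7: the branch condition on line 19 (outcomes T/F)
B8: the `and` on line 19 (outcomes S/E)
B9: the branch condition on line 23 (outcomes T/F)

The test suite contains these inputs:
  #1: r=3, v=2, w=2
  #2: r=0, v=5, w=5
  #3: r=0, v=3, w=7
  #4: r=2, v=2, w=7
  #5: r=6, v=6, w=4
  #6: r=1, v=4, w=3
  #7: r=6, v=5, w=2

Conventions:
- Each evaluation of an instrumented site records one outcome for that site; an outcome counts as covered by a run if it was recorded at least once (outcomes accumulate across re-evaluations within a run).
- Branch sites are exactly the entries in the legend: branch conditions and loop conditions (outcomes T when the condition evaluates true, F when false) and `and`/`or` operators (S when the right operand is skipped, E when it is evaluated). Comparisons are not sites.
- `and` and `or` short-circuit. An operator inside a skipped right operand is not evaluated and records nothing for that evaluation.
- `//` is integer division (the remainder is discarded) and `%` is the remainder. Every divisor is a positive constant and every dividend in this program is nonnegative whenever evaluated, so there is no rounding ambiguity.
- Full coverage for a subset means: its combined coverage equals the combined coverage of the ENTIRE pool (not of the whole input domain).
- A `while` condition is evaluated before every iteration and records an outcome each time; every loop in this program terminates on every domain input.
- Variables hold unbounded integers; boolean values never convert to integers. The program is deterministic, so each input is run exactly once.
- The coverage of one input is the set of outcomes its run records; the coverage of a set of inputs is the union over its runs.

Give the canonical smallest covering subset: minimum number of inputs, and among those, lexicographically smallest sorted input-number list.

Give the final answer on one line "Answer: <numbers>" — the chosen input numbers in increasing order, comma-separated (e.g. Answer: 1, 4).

test 1 (r=3, v=2, w=2) fires B2->S, B1->F, B3->T, B3->T, B3->T, B3->T, B3->T, B3->T, B3->T, B3->T, B3->T, B3->F, B4->F, B6->E, ...; hits B1=F, B2=S, B3=T, B3=F, B4=F, B5=T, B6=E, B9=F
test 2 (r=0, v=5, w=5) fires B2->S, B1->F, B3->T, B3->T, B3->T, B3->T, B3->T, B3->T, B3->T, B3->F, B4->T, B6->S, B5->F, B8->S, ...; hits B1=F, B2=S, B3=T, B3=F, B4=T, B5=F, B6=S, B7=F, B8=S, B9=T
test 3 (r=0, v=3, w=7) fires B2->S, B1->F, B3->T, B3->T, B3->T, B3->T, B3->T, B3->T, B3->T, B3->F, B4->F, B6->S, B5->F, B8->S, ...; hits B1=F, B2=S, B3=T, B3=F, B4=F, B5=F, B6=S, B7=F, B8=S, B9=F
test 4 (r=2, v=2, w=7) fires B2->S, B1->F, B3->T, B3->T, B3->T, B3->T, B3->T, B3->T, B3->T, B3->T, B3->F, B4->F, B6->E, B5->T, ...; hits B1=F, B2=S, B3=T, B3=F, B4=F, B5=T, B6=E, B9=F
test 5 (r=6, v=6, w=4) fires B2->E, B1->T, B3->T, B3->T, B3->T, B3->T, B3->F, B4->T, B6->E, B5->F, B8->S, B7->F, B9->T; hits B1=T, B2=E, B3=T, B3=F, B4=T, B5=F, B6=E, B7=F, B8=S, B9=T
test 6 (r=1, v=4, w=3) fires B2->S, B1->F, B3->T, B3->T, B3->T, B3->T, B3->T, B3->T, B3->T, B3->T, B3->F, B4->T, B6->S, B5->F, ...; hits B1=F, B2=S, B3=T, B3=F, B4=T, B5=F, B6=S, B7=F, B8=S, B9=T
test 7 (r=6, v=5, w=2) fires B2->E, B1->T, B3->T, B3->T, B3->T, B3->T, B3->F, B4->T, B6->E, B5->F, B8->E, B7->F, B9->T; hits B1=T, B2=E, B3=T, B3=F, B4=T, B5=F, B6=E, B7=F, B8=E, B9=T
together the pool reaches 17 outcomes: B1=T, B1=F, B2=S, B2=E, B3=T, B3=F, B4=T, B4=F, B5=T, B5=F, B6=S, B6=E, B7=F, B8=S, B8=E, B9=T, B9=F
size 1 is not enough: best union over all size-1 subsets is 10/17
size 2 is not enough: best union over all size-2 subsets is 16/17
size 3: inputs {1, 2, 7} cover all 17 outcomes, and no lexicographically smaller subset of this size does

Answer: 1, 2, 7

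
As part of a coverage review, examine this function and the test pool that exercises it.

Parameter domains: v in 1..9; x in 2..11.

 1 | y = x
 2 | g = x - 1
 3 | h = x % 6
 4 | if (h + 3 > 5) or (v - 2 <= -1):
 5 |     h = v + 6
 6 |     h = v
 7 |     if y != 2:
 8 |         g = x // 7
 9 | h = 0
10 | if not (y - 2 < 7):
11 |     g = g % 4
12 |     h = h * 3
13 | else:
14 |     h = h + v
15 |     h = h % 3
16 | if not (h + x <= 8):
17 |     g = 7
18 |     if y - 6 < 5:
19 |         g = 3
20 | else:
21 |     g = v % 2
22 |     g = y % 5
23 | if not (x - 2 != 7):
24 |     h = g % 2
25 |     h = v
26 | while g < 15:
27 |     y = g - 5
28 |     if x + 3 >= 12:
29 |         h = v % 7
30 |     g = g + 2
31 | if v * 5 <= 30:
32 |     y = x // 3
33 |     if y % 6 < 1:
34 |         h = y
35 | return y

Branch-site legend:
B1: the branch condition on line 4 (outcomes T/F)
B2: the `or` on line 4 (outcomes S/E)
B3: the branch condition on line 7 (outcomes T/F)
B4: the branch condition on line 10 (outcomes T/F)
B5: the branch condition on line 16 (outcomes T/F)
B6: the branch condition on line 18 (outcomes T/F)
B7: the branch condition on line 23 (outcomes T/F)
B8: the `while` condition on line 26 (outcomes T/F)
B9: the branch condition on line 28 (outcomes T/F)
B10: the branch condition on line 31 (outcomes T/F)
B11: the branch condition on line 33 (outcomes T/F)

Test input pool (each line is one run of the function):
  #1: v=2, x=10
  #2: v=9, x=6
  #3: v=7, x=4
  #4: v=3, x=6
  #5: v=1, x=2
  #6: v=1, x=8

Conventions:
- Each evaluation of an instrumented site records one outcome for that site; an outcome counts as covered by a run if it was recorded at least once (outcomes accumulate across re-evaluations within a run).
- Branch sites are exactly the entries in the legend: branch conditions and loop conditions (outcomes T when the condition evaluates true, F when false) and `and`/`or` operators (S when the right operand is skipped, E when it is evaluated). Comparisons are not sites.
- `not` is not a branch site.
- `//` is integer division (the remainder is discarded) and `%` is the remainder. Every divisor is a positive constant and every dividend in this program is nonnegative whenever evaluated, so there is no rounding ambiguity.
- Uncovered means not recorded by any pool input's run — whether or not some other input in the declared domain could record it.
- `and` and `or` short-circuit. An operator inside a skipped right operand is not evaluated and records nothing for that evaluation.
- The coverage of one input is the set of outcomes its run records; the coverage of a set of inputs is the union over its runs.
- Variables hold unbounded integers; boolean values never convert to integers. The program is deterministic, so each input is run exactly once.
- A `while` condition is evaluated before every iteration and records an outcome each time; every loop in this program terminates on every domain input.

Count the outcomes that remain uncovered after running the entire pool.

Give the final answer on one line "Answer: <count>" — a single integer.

input #1 (v=2, x=10): events B2->S, B1->T, B3->T, B4->T, B5->T, B6->T, B7->F, B8->T, B9->T, B8->T, B9->T, B8->T, B9->T, B8->T, ...; covers B1=T, B2=S, B3=T, B4=T, B5=T, B6=T, B7=F, B8=T, B8=F, B9=T, B10=T, B11=F
input #2 (v=9, x=6): events B2->E, B1->F, B4->F, B5->F, B7->F, B8->T, B9->F, B8->T, B9->F, B8->T, B9->F, B8->T, B9->F, B8->T, ...; covers B1=F, B2=E, B4=F, B5=F, B7=F, B8=T, B8=F, B9=F, B10=F
input #3 (v=7, x=4): events B2->S, B1->T, B3->T, B4->F, B5->F, B7->F, B8->T, B9->F, B8->T, B9->F, B8->T, B9->F, B8->T, B9->F, ...; covers B1=T, B2=S, B3=T, B4=F, B5=F, B7=F, B8=T, B8=F, B9=F, B10=F
input #4 (v=3, x=6): events B2->E, B1->F, B4->F, B5->F, B7->F, B8->T, B9->F, B8->T, B9->F, B8->T, B9->F, B8->T, B9->F, B8->T, ...; covers B1=F, B2=E, B4=F, B5=F, B7=F, B8=T, B8=F, B9=F, B10=T, B11=F
input #5 (v=1, x=2): events B2->E, B1->T, B3->F, B4->F, B5->F, B7->F, B8->T, B9->F, B8->T, B9->F, B8->T, B9->F, B8->T, B9->F, ...; covers B1=T, B2=E, B3=F, B4=F, B5=F, B7=F, B8=T, B8=F, B9=F, B10=T, B11=T
input #6 (v=1, x=8): events B2->E, B1->T, B3->T, B4->F, B5->T, B6->T, B7->F, B8->T, B9->F, B8->T, B9->F, B8->T, B9->F, B8->T, ...; covers B1=T, B2=E, B3=T, B4=F, B5=T, B6=T, B7=F, B8=T, B8=F, B9=F, B10=T, B11=F
union over the pool: B1=T, B1=F, B2=S, B2=E, B3=T, B3=F, B4=T, B4=F, B5=T, B5=F, B6=T, B7=F, B8=T, B8=F, B9=T, B9=F, B10=T, B10=F, B11=T, B11=F
uncovered (2 of 22): B6=F, B7=T

Answer: 2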